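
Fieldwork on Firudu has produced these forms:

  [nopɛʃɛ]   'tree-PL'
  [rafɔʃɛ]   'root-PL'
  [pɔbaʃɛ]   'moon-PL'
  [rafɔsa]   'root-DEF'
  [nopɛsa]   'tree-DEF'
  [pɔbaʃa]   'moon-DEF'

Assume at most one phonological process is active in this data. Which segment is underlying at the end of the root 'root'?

/s/

'root' shows [s] ~ [ʃ] at the end of the stem ([rafɔsa] vs [rafɔʃɛ]).
But 'moon' keeps [ʃ] in both environments ([pɔbaʃa], [pɔbaʃɛ]), so there is no rule changing /ʃ/ to [s] before the DEF suffix.
The alternation reflects palatalization before a front vowel: /s/ becomes palato-alveolar [ʃ] before a front vowel. /s/ is underlying.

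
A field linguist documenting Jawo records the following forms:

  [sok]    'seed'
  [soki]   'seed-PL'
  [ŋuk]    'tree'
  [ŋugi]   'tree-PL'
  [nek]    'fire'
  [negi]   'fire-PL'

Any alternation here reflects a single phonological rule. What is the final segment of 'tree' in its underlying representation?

In [ŋuk] and [ŋugi] the final segment of 'tree' alternates: [k] ~ [g].
The stem 'seed' ([sok], [soki]) shows [k] unchanged in both environments, so [k] cannot be basic with [g] derived before the PL suffix.
The underlying segment must be /g/; voiced obstruents become voiceless word-finally, yielding [k] there.

/g/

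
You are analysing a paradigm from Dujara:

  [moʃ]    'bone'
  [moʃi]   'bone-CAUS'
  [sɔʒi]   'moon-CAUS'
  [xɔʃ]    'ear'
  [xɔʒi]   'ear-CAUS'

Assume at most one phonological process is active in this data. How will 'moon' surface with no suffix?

[sɔʃ]

'ear' shows [ʃ] ~ [ʒ] at the end of the stem ([xɔʃ] vs [xɔʒi]).
The stem 'bone' ([moʃ], [moʃi]) shows [ʃ] unchanged in both environments, so [ʃ] cannot be basic with [ʒ] derived before the CAUS suffix.
Therefore /ʒ/ is basic and [ʃ] is derived by word-final obstruent devoicing (voiced obstruents become voiceless word-finally).
The one attested form of 'moon', [sɔʒi], shows underlying /sɔʒ/. Applying the same rule word-finally gives [sɔʃ].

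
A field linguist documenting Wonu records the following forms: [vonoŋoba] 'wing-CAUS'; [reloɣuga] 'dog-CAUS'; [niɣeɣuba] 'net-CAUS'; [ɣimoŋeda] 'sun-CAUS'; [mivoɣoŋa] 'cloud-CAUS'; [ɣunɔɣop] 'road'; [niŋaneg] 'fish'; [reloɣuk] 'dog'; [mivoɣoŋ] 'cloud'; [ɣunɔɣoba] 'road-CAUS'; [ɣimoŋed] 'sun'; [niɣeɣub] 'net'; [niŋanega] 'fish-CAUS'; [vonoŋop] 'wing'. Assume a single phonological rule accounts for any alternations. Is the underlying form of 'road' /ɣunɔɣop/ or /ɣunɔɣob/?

The stem for 'road' ends in [p] in [ɣunɔɣop] but [b] in [ɣunɔɣoba].
Compare 'net', with invariant [b] in [niɣeɣub] and [niɣeɣuba]: an analysis with underlying /b/ and a rule producing [p] in isolation would wrongly predict alternation here too.
So /p/ is underlying, and a rule of intervocalic voicing — voiceless stops become voiced between vowels — gives [b].

/ɣunɔɣop/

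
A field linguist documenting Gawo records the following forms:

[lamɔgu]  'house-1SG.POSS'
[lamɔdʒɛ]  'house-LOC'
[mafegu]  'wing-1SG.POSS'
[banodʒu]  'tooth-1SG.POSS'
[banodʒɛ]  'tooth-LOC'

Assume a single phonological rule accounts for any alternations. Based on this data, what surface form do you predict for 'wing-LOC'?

[mafedʒɛ]

The stem for 'house' ends in [g] in [lamɔgu] but [dʒ] in [lamɔdʒɛ].
If /dʒ/ were underlying and a rule turned it into [g] before the 1SG.POSS suffix, 'tooth' would also alternate; but it has [dʒ] in both [banodʒu] and [banodʒɛ].
So /g/ is underlying, and a rule of palatalization before a front vowel — /g/ becomes palato-alveolar [dʒ] before a front vowel — gives [dʒ].
The one attested form of 'wing', [mafegu], shows underlying /mafeg/. Applying the same rule before a front vowel gives [mafedʒɛ].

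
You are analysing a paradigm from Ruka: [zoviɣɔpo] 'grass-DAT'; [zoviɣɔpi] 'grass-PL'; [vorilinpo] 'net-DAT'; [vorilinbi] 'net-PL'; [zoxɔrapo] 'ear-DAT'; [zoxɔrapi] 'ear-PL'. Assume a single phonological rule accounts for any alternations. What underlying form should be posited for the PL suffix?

/-bi/

The PL morpheme has two allomorphs, [-bi] and [-pi].
The DAT suffix, which begins with [p], is invariant after every stem; so [p] is not altered by any rule here.
The PL suffix is therefore /-bi/ underlyingly, with post-vocalic devoicing: voiced stops become voiceless after a vowel.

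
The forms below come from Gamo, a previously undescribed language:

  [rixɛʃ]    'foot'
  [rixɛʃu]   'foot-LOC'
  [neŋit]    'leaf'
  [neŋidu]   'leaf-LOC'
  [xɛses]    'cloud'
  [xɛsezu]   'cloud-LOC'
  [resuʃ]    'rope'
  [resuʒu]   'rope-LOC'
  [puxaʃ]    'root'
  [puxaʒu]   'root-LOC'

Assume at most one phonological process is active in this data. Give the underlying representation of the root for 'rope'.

/resuʒ/

In [resuʃ] and [resuʒu] the final segment of 'rope' alternates: [ʃ] ~ [ʒ].
But 'foot' keeps [ʃ] in both environments ([rixɛʃ], [rixɛʃu]), so there is no rule changing /ʃ/ to [ʒ] before the LOC suffix.
The alternation reflects word-final obstruent devoicing: voiced obstruents become voiceless word-finally. /ʒ/ is underlying.
The underlying form of 'rope' is therefore /resuʒ/.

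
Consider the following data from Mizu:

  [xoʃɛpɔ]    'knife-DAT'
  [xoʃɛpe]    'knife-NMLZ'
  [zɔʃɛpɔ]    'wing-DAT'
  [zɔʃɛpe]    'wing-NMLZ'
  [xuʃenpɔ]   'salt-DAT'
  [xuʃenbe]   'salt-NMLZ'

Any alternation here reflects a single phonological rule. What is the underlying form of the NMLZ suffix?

The NMLZ suffix surfaces as [-be] and [-pe], depending on the final segment of the stem.
By contrast the DAT suffix keeps its initial [p] throughout — that segment must be underlying.
So the underlying form is /-be/, and voiced stops become voiceless after a vowel.

/-be/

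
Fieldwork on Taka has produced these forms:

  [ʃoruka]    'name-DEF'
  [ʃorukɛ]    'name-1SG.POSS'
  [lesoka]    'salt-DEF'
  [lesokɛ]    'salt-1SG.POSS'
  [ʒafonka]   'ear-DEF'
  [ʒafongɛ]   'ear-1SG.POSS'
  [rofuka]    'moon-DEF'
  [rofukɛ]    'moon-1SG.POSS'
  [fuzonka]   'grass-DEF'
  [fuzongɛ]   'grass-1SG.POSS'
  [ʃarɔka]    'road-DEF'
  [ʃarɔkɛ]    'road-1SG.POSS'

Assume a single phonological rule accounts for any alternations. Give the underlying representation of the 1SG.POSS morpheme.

/-gɛ/

The 1SG.POSS morpheme has two allomorphs, [-gɛ] and [-kɛ].
The DEF suffix, which begins with [k], is invariant after every stem; so [k] is not altered by any rule here.
So the underlying form is /-gɛ/, and voiced stops become voiceless after a vowel.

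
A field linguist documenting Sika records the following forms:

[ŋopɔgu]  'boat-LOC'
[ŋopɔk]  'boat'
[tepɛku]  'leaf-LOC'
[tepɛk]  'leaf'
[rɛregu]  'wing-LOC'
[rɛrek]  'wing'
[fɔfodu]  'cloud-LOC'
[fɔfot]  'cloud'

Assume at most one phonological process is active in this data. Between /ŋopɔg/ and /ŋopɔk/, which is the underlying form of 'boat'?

In [ŋopɔgu] and [ŋopɔk] the final segment of 'boat' alternates: [g] ~ [k].
The stem 'leaf' ([tepɛku], [tepɛk]) shows [k] unchanged in both environments, so [k] cannot be basic with [g] derived before the LOC suffix.
Therefore /g/ is basic and [k] is derived by word-final obstruent devoicing (voiced obstruents become voiceless word-finally).

/ŋopɔg/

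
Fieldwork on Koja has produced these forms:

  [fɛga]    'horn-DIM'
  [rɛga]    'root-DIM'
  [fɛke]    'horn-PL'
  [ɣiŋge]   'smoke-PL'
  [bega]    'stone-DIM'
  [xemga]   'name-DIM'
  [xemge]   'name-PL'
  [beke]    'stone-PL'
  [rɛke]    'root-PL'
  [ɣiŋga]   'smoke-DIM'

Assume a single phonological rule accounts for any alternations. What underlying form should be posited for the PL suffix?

The PL suffix surfaces as [-ge] and [-ke], depending on the final segment of the stem.
The DIM suffix, which begins with [g], is invariant after every stem; so [g] is not altered by any rule here.
The PL suffix is therefore /-ke/ underlyingly, with post-nasal voicing: voiceless stops become voiced after a nasal.

/-ke/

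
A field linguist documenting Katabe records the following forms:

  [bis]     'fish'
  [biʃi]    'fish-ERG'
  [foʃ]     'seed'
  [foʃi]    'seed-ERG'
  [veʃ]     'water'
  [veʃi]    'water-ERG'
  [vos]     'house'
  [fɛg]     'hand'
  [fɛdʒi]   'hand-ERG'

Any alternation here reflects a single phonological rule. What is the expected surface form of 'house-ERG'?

In [bis] and [biʃi] the final segment of 'fish' alternates: [s] ~ [ʃ].
Compare 'seed', with invariant [ʃ] in [foʃ] and [foʃi]: an analysis with underlying /ʃ/ and a rule producing [s] in isolation would wrongly predict alternation here too.
The alternation reflects palatalization before a front vowel: /g/ and /s/ become palato-alveolar [dʒ] and [ʃ] before a front vowel. /s/ is underlying.
From [vos] the stem 'house' is /vos/; before a front vowel this yields [voʃi].

[voʃi]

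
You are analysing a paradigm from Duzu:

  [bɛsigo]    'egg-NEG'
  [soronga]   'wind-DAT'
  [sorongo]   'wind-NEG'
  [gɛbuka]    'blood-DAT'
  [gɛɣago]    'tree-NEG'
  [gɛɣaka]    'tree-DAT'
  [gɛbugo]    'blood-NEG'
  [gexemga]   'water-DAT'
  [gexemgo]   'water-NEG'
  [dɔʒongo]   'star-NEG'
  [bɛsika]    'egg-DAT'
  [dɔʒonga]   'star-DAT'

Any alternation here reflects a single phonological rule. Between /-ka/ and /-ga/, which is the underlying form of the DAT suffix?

The DAT suffix surfaces as [-ga] and [-ka], depending on the final segment of the stem.
By contrast the NEG suffix keeps its initial [g] throughout — that segment must be underlying.
The DAT suffix is therefore /-ka/ underlyingly, with post-nasal voicing: voiceless stops become voiced after a nasal.

/-ka/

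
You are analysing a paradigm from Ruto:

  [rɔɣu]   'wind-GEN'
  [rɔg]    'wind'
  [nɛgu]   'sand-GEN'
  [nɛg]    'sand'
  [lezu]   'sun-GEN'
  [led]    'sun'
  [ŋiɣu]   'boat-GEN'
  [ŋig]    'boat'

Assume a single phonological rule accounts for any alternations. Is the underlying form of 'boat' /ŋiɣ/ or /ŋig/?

/ŋiɣ/

'boat' shows [ɣ] ~ [g] at the end of the stem ([ŋiɣu] vs [ŋig]).
Compare 'sand', with invariant [g] in [nɛgu] and [nɛg]: an analysis with underlying /g/ and a rule producing [ɣ] before the GEN suffix would wrongly predict alternation here too.
The alternation reflects word-final hardening: voiced fricatives become stops word-finally. /ɣ/ is underlying.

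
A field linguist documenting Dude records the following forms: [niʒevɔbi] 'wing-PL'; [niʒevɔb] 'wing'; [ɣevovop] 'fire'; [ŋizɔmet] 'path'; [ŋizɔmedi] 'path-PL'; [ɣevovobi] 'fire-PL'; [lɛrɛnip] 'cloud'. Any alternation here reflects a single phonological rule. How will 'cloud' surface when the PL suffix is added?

[lɛrɛnibi]

'fire' shows [p] ~ [b] at the end of the stem ([ɣevovop] vs [ɣevovobi]).
Compare 'wing', with invariant [b] in [niʒevɔb] and [niʒevɔbi]: an analysis with underlying /b/ and a rule producing [p] in isolation would wrongly predict alternation here too.
The alternation reflects intervocalic voicing: voiceless stops become voiced between vowels. /p/ is underlying.
From [lɛrɛnip] the stem 'cloud' is /lɛrɛnip/; between vowels this yields [lɛrɛnibi].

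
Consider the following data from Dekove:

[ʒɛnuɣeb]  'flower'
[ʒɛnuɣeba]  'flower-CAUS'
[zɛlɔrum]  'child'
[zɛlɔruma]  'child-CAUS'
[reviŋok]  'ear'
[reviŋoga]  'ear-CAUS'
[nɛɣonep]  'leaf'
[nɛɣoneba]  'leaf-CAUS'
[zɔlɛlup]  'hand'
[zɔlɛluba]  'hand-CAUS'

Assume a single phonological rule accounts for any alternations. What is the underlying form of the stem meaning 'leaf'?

'leaf' shows [p] ~ [b] at the end of the stem ([nɛɣonep] vs [nɛɣoneba]).
The stem 'flower' ([ʒɛnuɣeb], [ʒɛnuɣeba]) shows [b] unchanged in both environments, so [b] cannot be basic with [p] derived in isolation.
So /p/ is underlying, and a rule of intervocalic voicing — voiceless stops become voiced between vowels — gives [b].
Hence 'leaf' is /nɛɣonep/ underlyingly.

/nɛɣonep/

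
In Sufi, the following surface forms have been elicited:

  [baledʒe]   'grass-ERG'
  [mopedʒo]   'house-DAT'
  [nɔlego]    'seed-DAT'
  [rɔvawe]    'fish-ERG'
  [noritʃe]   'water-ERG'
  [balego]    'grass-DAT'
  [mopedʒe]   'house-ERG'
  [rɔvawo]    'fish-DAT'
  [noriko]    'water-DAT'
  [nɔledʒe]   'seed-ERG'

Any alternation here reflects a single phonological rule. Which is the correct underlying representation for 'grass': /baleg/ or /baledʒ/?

/baleg/

The stem for 'grass' ends in [dʒ] in [baledʒe] but [g] in [balego].
But 'house' keeps [dʒ] in both environments ([mopedʒe], [mopedʒo]), so there is no rule changing /dʒ/ to [g] before the DAT suffix.
Therefore /g/ is basic and [dʒ] is derived by palatalization before a front vowel (/k/ and /g/ become palato-alveolar [tʃ] and [dʒ] before a front vowel).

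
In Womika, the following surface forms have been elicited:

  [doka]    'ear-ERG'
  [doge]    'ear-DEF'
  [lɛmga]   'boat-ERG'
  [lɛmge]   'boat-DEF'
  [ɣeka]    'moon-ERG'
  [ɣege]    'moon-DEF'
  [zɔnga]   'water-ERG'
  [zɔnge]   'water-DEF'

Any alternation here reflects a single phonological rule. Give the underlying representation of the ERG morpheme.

The ERG morpheme has two allomorphs, [-ga] and [-ka].
By contrast the DEF suffix keeps its initial [g] throughout — that segment must be underlying.
So the underlying form is /-ka/, and voiceless stops become voiced after a nasal.

/-ka/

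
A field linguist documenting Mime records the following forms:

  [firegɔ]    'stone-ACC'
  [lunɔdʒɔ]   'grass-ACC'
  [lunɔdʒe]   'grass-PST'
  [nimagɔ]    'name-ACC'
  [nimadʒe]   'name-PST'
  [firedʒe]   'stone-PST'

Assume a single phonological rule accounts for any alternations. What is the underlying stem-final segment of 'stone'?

The root 'stone' surfaces as [firegɔ] and [firedʒe], with a stem-final [g] ~ [dʒ] alternation.
The stem 'grass' ([lunɔdʒɔ], [lunɔdʒe]) shows [dʒ] unchanged in both environments, so [dʒ] cannot be basic with [g] derived before the ACC suffix.
The alternation reflects palatalization before a front vowel: /g/ becomes palato-alveolar [dʒ] before a front vowel. /g/ is underlying.

/g/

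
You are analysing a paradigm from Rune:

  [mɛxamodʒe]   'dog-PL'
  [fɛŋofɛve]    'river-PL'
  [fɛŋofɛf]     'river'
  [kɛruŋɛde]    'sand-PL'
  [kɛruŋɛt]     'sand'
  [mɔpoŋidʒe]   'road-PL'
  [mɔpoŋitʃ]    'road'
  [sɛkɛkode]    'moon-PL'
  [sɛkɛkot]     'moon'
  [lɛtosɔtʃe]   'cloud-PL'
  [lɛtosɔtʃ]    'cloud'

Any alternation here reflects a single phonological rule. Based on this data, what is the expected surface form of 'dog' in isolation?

[mɛxamotʃ]

'road' shows [dʒ] ~ [tʃ] at the end of the stem ([mɔpoŋidʒe] vs [mɔpoŋitʃ]).
Compare 'cloud', with invariant [tʃ] in [lɛtosɔtʃe] and [lɛtosɔtʃ]: an analysis with underlying /tʃ/ and a rule producing [dʒ] before the PL suffix would wrongly predict alternation here too.
So /dʒ/ is underlying, and a rule of word-final obstruent devoicing — voiced obstruents become voiceless word-finally — gives [tʃ].
The one attested form of 'dog', [mɛxamodʒe], shows underlying /mɛxamodʒ/. Applying the same rule word-finally gives [mɛxamotʃ].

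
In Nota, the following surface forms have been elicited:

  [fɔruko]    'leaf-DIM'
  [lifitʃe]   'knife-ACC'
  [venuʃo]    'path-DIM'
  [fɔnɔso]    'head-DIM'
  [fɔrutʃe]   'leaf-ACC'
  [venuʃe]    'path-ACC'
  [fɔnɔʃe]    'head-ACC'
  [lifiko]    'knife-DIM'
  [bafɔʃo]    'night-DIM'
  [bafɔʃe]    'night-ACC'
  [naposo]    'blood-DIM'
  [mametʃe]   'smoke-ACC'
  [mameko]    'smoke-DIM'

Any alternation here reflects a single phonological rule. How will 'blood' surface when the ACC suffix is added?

[napoʃe]

'head' shows [ʃ] ~ [s] at the end of the stem ([fɔnɔʃe] vs [fɔnɔso]).
The stem 'night' ([bafɔʃe], [bafɔʃo]) shows [ʃ] unchanged in both environments, so [ʃ] cannot be basic with [s] derived before the DIM suffix.
The underlying segment must be /s/; /k/ and /s/ become palato-alveolar [tʃ] and [ʃ] before a front vowel, yielding [ʃ] there.
From [naposo] the stem 'blood' is /napos/; before a front vowel this yields [napoʃe].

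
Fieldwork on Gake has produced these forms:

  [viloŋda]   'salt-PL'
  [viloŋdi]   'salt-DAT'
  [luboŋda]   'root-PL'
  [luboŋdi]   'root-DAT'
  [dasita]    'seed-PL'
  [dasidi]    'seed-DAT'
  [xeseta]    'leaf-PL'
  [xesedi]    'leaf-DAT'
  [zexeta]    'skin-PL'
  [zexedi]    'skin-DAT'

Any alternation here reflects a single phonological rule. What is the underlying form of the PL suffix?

The PL suffix surfaces as [-da] and [-ta], depending on the final segment of the stem.
The DAT suffix, which begins with [d], is invariant after every stem; so [d] is not altered by any rule here.
So the underlying form is /-ta/, and voiceless stops become voiced after a nasal.

/-ta/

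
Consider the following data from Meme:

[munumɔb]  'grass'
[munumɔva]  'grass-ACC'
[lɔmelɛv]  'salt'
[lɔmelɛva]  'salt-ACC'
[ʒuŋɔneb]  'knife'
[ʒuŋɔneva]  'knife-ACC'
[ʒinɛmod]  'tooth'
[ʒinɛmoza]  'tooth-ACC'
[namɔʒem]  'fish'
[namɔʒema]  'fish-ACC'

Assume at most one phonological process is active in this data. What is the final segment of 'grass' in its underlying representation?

In [munumɔb] and [munumɔva] the final segment of 'grass' alternates: [b] ~ [v].
But 'salt' keeps [v] in both environments ([lɔmelɛv], [lɔmelɛva]), so there is no rule changing /v/ to [b] in isolation.
The underlying segment must be /b/; voiced stops become fricatives between vowels, yielding [v] there.

/b/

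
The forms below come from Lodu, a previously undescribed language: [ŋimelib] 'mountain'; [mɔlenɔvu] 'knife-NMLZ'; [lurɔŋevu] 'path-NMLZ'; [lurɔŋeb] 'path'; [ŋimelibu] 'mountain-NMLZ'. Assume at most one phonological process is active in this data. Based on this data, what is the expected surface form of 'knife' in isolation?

[mɔlenɔb]

The stem for 'path' ends in [v] in [lurɔŋevu] but [b] in [lurɔŋeb].
The stem 'mountain' ([ŋimelibu], [ŋimelib]) shows [b] unchanged in both environments, so [b] cannot be basic with [v] derived before the NMLZ suffix.
So /v/ is underlying, and a rule of word-final hardening — voiced fricatives become stops word-finally — gives [b].
The one attested form of 'knife', [mɔlenɔvu], shows underlying /mɔlenɔv/. Applying the same rule word-finally gives [mɔlenɔb].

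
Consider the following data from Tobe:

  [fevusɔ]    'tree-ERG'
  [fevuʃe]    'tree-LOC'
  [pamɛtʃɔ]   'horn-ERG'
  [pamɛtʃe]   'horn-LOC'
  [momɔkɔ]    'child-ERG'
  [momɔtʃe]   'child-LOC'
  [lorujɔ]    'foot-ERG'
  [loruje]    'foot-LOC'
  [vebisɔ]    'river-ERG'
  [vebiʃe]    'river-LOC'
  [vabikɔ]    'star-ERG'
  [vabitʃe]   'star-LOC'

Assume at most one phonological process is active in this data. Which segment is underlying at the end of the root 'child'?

/k/

In [momɔkɔ] and [momɔtʃe] the final segment of 'child' alternates: [k] ~ [tʃ].
Compare 'horn', with invariant [tʃ] in [pamɛtʃɔ] and [pamɛtʃe]: an analysis with underlying /tʃ/ and a rule producing [k] before the ERG suffix would wrongly predict alternation here too.
The underlying segment must be /k/; /k/ and /s/ become palato-alveolar [tʃ] and [ʃ] before a front vowel, yielding [tʃ] there.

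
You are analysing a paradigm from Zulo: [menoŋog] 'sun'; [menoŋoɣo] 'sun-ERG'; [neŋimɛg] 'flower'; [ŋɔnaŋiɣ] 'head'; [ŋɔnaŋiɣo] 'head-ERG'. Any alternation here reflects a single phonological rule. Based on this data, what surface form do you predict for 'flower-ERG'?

[neŋimɛɣo]

The root 'sun' surfaces as [menoŋog] and [menoŋoɣo], with a stem-final [g] ~ [ɣ] alternation.
Compare 'head', with invariant [ɣ] in [ŋɔnaŋiɣ] and [ŋɔnaŋiɣo]: an analysis with underlying /ɣ/ and a rule producing [g] in isolation would wrongly predict alternation here too.
The alternation reflects intervocalic spirantization: voiced stops become fricatives between vowels. /g/ is underlying.
From [neŋimɛg] the stem 'flower' is /neŋimɛg/; between vowels this yields [neŋimɛɣo].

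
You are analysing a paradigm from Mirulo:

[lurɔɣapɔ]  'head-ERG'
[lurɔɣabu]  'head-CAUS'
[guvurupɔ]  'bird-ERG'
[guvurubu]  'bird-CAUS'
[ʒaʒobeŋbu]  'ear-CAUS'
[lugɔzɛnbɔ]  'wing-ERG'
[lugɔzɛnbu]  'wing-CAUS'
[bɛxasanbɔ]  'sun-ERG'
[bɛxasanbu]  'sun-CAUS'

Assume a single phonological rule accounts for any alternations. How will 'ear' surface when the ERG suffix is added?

The ERG morpheme has two allomorphs, [-bɔ] and [-pɔ].
The CAUS suffix, which begins with [b], is invariant after every stem; so [b] is not altered by any rule here.
The ERG suffix is therefore /-pɔ/ underlyingly, with post-nasal voicing: voiceless stops become voiced after a nasal.
After 'ear', which ends in a nasal, the suffix surfaces as [-bɔ], giving [ʒaʒobeŋbɔ].

[ʒaʒobeŋbɔ]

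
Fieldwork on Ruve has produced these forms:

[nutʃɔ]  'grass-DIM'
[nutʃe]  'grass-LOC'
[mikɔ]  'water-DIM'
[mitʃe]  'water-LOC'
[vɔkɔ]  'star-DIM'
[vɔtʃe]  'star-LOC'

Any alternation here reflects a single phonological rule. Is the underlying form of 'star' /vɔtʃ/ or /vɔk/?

/vɔk/

The stem for 'star' ends in [k] in [vɔkɔ] but [tʃ] in [vɔtʃe].
Compare 'grass', with invariant [tʃ] in [nutʃɔ] and [nutʃe]: an analysis with underlying /tʃ/ and a rule producing [k] before the DIM suffix would wrongly predict alternation here too.
The underlying segment must be /k/; /k/ becomes palato-alveolar [tʃ] before a front vowel, yielding [tʃ] there.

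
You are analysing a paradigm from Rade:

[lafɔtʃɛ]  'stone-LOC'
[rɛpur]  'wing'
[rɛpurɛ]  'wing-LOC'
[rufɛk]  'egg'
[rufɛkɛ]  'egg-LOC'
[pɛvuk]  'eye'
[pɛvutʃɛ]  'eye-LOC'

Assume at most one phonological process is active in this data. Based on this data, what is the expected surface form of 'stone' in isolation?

[lafɔk]

The root 'eye' surfaces as [pɛvuk] and [pɛvutʃɛ], with a stem-final [k] ~ [tʃ] alternation.
If /k/ were underlying and a rule turned it into [tʃ] before the LOC suffix, 'egg' would also alternate; but it has [k] in both [rufɛk] and [rufɛkɛ].
So /tʃ/ is underlying, and a rule of depalatalization — palato-alveolar /tʃ/ becomes [k] when no front vowel follows — gives [k].
From [lafɔtʃɛ] the stem 'stone' is /lafɔtʃ/; when no front vowel follows this yields [lafɔk].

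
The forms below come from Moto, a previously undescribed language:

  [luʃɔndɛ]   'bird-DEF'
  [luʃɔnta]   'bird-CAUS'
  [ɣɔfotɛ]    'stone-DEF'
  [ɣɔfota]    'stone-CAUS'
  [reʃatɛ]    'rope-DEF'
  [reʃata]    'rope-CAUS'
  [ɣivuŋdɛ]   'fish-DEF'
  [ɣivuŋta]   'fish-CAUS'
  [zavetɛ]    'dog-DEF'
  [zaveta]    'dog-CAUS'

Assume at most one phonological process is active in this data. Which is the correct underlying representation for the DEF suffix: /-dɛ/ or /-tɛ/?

/-dɛ/

The DEF morpheme has two allomorphs, [-dɛ] and [-tɛ].
By contrast the CAUS suffix keeps its initial [t] throughout — that segment must be underlying.
The DEF suffix is therefore /-dɛ/ underlyingly, with post-vocalic devoicing: voiced stops become voiceless after a vowel.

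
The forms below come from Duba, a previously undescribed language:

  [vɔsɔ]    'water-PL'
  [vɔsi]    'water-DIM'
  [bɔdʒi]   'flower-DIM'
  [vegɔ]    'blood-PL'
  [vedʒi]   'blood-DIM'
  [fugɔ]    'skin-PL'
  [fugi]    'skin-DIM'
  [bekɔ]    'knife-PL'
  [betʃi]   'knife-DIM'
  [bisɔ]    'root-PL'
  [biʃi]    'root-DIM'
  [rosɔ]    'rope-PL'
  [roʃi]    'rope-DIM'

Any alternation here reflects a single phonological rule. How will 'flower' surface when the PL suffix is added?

The stem for 'blood' ends in [g] in [vegɔ] but [dʒ] in [vedʒi].
If /g/ were underlying and a rule turned it into [dʒ] before the DIM suffix, 'skin' would also alternate; but it has [g] in both [fugɔ] and [fugi].
Therefore /dʒ/ is basic and [g] is derived by depalatalization (palato-alveolar /tʃ/, /dʒ/ and /ʃ/ become [k], [g] and [s] when no front vowel follows).
The one attested form of 'flower', [bɔdʒi], shows underlying /bɔdʒ/. Applying the same rule when no front vowel follows gives [bɔgɔ].

[bɔgɔ]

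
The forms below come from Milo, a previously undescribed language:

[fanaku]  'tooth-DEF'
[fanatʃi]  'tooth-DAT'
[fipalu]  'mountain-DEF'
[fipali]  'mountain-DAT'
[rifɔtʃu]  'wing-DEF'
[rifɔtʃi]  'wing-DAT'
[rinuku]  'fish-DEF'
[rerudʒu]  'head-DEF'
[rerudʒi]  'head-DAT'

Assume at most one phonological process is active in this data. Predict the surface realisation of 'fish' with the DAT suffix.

[rinutʃi]

The root 'tooth' surfaces as [fanaku] and [fanatʃi], with a stem-final [k] ~ [tʃ] alternation.
The stem 'wing' ([rifɔtʃu], [rifɔtʃi]) shows [tʃ] unchanged in both environments, so [tʃ] cannot be basic with [k] derived before the DEF suffix.
The underlying segment must be /k/; /k/ becomes palato-alveolar [tʃ] before a front vowel, yielding [tʃ] there.
The one attested form of 'fish', [rinuku], shows underlying /rinuk/. Applying the same rule before a front vowel gives [rinutʃi].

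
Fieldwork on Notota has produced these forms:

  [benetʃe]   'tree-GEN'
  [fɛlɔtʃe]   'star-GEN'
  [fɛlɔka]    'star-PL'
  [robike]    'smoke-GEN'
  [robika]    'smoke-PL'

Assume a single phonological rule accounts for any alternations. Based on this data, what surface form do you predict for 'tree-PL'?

[beneka]

'star' shows [tʃ] ~ [k] at the end of the stem ([fɛlɔtʃe] vs [fɛlɔka]).
If /k/ were underlying and a rule turned it into [tʃ] before the GEN suffix, 'smoke' would also alternate; but it has [k] in both [robike] and [robika].
The underlying segment must be /tʃ/; palato-alveolar /tʃ/ becomes [k] when no front vowel follows, yielding [k] there.
The one attested form of 'tree', [benetʃe], shows underlying /benetʃ/. Applying the same rule when no front vowel follows gives [beneka].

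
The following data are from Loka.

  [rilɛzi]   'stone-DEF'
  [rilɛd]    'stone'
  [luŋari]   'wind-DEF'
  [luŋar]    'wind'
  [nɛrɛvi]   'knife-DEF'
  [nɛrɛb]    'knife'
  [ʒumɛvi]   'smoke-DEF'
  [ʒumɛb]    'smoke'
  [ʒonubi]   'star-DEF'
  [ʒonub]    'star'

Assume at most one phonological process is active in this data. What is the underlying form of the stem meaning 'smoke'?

/ʒumɛv/

The stem for 'smoke' ends in [v] in [ʒumɛvi] but [b] in [ʒumɛb].
But 'star' keeps [b] in both environments ([ʒonubi], [ʒonub]), so there is no rule changing /b/ to [v] before the DEF suffix.
The alternation reflects word-final hardening: voiced fricatives become stops word-finally. /v/ is underlying.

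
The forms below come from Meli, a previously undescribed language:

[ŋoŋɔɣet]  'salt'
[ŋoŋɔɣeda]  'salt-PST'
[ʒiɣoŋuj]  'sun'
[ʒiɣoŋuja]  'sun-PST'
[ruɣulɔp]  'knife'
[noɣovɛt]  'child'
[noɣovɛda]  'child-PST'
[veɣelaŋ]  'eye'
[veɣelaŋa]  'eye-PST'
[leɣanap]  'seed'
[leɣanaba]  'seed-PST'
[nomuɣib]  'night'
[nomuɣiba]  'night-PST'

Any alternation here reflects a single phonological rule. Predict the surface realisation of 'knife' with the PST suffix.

In [leɣanap] and [leɣanaba] the final segment of 'seed' alternates: [p] ~ [b].
Compare 'night', with invariant [b] in [nomuɣib] and [nomuɣiba]: an analysis with underlying /b/ and a rule producing [p] in isolation would wrongly predict alternation here too.
Therefore /p/ is basic and [b] is derived by intervocalic voicing (voiceless stops become voiced between vowels).
From [ruɣulɔp] the stem 'knife' is /ruɣulɔp/; between vowels this yields [ruɣulɔba].

[ruɣulɔba]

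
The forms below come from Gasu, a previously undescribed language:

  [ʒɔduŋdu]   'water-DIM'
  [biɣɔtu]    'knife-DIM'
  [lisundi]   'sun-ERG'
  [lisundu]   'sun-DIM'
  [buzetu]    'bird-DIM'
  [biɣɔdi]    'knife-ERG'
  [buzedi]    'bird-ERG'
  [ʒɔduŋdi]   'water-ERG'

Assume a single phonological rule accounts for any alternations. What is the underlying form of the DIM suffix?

/-tu/

The DIM suffix surfaces as [-du] and [-tu], depending on the final segment of the stem.
The ERG suffix, which begins with [d], is invariant after every stem; so [d] is not altered by any rule here.
The DIM suffix is therefore /-tu/ underlyingly, with post-nasal voicing: voiceless stops become voiced after a nasal.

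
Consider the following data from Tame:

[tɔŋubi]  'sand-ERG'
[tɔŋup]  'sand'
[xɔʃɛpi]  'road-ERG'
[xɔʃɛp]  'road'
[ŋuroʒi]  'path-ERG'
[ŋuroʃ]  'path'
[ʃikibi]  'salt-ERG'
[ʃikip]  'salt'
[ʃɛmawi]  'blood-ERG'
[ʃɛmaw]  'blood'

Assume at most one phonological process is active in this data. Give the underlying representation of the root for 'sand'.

/tɔŋub/

In [tɔŋubi] and [tɔŋup] the final segment of 'sand' alternates: [b] ~ [p].
But 'road' keeps [p] in both environments ([xɔʃɛpi], [xɔʃɛp]), so there is no rule changing /p/ to [b] before the ERG suffix.
The alternation reflects word-final obstruent devoicing: voiced obstruents become voiceless word-finally. /b/ is underlying.
The underlying form of 'sand' is therefore /tɔŋub/.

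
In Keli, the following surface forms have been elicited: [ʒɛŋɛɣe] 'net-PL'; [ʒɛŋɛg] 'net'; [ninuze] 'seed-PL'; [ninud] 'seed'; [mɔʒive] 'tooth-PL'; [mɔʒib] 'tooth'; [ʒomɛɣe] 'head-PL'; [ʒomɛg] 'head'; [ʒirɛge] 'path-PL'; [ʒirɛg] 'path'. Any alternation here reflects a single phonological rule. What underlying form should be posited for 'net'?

/ʒɛŋɛɣ/

The root 'net' surfaces as [ʒɛŋɛɣe] and [ʒɛŋɛg], with a stem-final [ɣ] ~ [g] alternation.
Compare 'path', with invariant [g] in [ʒirɛge] and [ʒirɛg]: an analysis with underlying /g/ and a rule producing [ɣ] before the PL suffix would wrongly predict alternation here too.
Therefore /ɣ/ is basic and [g] is derived by word-final hardening (voiced fricatives become stops word-finally).
So 'net' = /ʒɛŋɛɣ/.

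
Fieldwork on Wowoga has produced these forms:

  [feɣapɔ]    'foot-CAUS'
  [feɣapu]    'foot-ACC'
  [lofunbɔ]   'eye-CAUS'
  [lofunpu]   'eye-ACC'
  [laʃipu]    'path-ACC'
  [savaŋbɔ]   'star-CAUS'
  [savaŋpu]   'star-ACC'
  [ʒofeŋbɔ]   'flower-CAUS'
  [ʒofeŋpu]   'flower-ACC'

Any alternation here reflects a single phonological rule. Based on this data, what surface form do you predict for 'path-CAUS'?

The CAUS morpheme has two allomorphs, [-bɔ] and [-pɔ].
By contrast the ACC suffix keeps its initial [p] throughout — that segment must be underlying.
The CAUS suffix is therefore /-bɔ/ underlyingly, with post-vocalic devoicing: voiced stops become voiceless after a vowel.
After 'path', which ends in a vowel, the suffix surfaces as [-pɔ], giving [laʃipɔ].

[laʃipɔ]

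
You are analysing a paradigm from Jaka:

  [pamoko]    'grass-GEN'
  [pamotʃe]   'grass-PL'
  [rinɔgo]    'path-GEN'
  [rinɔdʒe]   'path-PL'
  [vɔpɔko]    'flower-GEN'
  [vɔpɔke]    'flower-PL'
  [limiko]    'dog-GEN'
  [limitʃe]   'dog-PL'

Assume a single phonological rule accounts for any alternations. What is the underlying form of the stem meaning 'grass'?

'grass' shows [k] ~ [tʃ] at the end of the stem ([pamoko] vs [pamotʃe]).
If /k/ were underlying and a rule turned it into [tʃ] before the PL suffix, 'flower' would also alternate; but it has [k] in both [vɔpɔko] and [vɔpɔke].
The underlying segment must be /tʃ/; palato-alveolar /tʃ/ and /dʒ/ become [k] and [g] when no front vowel follows, yielding [k] there.
The underlying form of 'grass' is therefore /pamotʃ/.

/pamotʃ/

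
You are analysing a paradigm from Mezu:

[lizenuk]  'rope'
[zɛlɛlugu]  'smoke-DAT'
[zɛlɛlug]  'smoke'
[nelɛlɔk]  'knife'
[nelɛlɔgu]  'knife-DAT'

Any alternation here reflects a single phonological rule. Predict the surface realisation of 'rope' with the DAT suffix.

'knife' shows [k] ~ [g] at the end of the stem ([nelɛlɔk] vs [nelɛlɔgu]).
If /g/ were underlying and a rule turned it into [k] in isolation, 'smoke' would also alternate; but it has [g] in both [zɛlɛlug] and [zɛlɛlugu].
The alternation reflects intervocalic voicing: voiceless stops become voiced between vowels. /k/ is underlying.
The one attested form of 'rope', [lizenuk], shows underlying /lizenuk/. Applying the same rule between vowels gives [lizenugu].

[lizenugu]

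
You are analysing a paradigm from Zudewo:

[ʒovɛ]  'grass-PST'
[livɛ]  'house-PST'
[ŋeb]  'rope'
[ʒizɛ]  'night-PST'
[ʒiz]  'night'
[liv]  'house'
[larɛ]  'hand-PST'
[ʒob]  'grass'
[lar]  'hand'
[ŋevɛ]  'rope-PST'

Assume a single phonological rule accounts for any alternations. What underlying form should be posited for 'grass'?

In [ʒob] and [ʒovɛ] the final segment of 'grass' alternates: [b] ~ [v].
But 'house' keeps [v] in both environments ([liv], [livɛ]), so there is no rule changing /v/ to [b] in isolation.
The alternation reflects intervocalic spirantization: voiced stops become fricatives between vowels. /b/ is underlying.
So 'grass' = /ʒob/.

/ʒob/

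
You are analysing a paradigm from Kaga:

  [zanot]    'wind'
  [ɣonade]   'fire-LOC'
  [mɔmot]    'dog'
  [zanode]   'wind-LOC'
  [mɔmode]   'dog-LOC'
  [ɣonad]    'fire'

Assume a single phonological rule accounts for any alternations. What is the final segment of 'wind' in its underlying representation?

/t/

The root 'wind' surfaces as [zanode] and [zanot], with a stem-final [d] ~ [t] alternation.
The stem 'fire' ([ɣonade], [ɣonad]) shows [d] unchanged in both environments, so [d] cannot be basic with [t] derived in isolation.
The underlying segment must be /t/; voiceless stops become voiced between vowels, yielding [d] there.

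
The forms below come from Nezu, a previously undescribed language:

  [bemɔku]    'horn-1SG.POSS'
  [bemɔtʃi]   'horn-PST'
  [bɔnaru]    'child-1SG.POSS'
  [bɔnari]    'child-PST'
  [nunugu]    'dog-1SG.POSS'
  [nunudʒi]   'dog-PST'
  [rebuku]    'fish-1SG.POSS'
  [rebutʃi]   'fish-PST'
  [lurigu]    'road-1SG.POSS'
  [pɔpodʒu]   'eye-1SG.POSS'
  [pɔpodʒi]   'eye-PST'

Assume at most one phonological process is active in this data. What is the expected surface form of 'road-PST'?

The stem for 'dog' ends in [g] in [nunugu] but [dʒ] in [nunudʒi].
If /dʒ/ were underlying and a rule turned it into [g] before the 1SG.POSS suffix, 'eye' would also alternate; but it has [dʒ] in both [pɔpodʒu] and [pɔpodʒi].
So /g/ is underlying, and a rule of palatalization before a front vowel — /k/ and /g/ become palato-alveolar [tʃ] and [dʒ] before a front vowel — gives [dʒ].
The one attested form of 'road', [lurigu], shows underlying /lurig/. Applying the same rule before a front vowel gives [luridʒi].

[luridʒi]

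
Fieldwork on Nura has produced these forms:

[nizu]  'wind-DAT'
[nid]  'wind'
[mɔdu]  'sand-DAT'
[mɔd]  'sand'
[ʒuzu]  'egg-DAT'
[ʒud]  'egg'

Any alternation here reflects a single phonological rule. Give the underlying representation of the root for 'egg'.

/ʒuz/

The stem for 'egg' ends in [z] in [ʒuzu] but [d] in [ʒud].
If /d/ were underlying and a rule turned it into [z] before the DAT suffix, 'sand' would also alternate; but it has [d] in both [mɔdu] and [mɔd].
So /z/ is underlying, and a rule of word-final hardening — voiced fricatives become stops word-finally — gives [d].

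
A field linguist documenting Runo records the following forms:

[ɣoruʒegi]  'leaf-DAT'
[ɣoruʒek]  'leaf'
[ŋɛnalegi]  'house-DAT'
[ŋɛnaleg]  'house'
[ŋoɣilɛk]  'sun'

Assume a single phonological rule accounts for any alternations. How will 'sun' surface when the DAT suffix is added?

'leaf' shows [g] ~ [k] at the end of the stem ([ɣoruʒegi] vs [ɣoruʒek]).
If /g/ were underlying and a rule turned it into [k] in isolation, 'house' would also alternate; but it has [g] in both [ŋɛnalegi] and [ŋɛnaleg].
Therefore /k/ is basic and [g] is derived by intervocalic voicing (voiceless stops become voiced between vowels).
The one attested form of 'sun', [ŋoɣilɛk], shows underlying /ŋoɣilɛk/. Applying the same rule between vowels gives [ŋoɣilɛgi].

[ŋoɣilɛgi]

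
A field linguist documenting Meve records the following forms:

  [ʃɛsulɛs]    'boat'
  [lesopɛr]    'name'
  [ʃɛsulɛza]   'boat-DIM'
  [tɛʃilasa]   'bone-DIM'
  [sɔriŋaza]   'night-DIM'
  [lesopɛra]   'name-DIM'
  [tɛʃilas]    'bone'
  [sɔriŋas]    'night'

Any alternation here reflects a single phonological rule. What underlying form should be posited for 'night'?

/sɔriŋaz/

'night' shows [z] ~ [s] at the end of the stem ([sɔriŋaza] vs [sɔriŋas]).
If /s/ were underlying and a rule turned it into [z] before the DIM suffix, 'bone' would also alternate; but it has [s] in both [tɛʃilasa] and [tɛʃilas].
The alternation reflects word-final obstruent devoicing: voiced obstruents become voiceless word-finally. /z/ is underlying.
The underlying form of 'night' is therefore /sɔriŋaz/.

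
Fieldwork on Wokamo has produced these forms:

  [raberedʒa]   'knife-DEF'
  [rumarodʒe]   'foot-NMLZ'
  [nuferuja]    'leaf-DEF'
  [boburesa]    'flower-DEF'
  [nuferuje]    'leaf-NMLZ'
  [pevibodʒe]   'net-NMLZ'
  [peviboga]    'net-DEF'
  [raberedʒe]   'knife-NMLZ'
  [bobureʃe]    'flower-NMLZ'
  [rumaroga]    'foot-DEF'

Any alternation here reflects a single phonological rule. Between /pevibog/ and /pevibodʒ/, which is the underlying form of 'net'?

/pevibog/

The root 'net' surfaces as [pevibodʒe] and [peviboga], with a stem-final [dʒ] ~ [g] alternation.
If /dʒ/ were underlying and a rule turned it into [g] before the DEF suffix, 'knife' would also alternate; but it has [dʒ] in both [raberedʒe] and [raberedʒa].
The underlying segment must be /g/; /g/ and /s/ become palato-alveolar [dʒ] and [ʃ] before a front vowel, yielding [dʒ] there.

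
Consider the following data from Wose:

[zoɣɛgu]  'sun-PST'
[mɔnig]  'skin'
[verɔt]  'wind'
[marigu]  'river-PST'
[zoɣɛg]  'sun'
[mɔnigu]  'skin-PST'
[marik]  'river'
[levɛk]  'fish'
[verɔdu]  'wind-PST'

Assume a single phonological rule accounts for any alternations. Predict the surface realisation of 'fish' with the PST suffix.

The stem for 'river' ends in [g] in [marigu] but [k] in [marik].
But 'sun' keeps [g] in both environments ([zoɣɛgu], [zoɣɛg]), so there is no rule changing /g/ to [k] in isolation.
The alternation reflects intervocalic voicing: voiceless stops become voiced between vowels. /k/ is underlying.
From [levɛk] the stem 'fish' is /levɛk/; between vowels this yields [levɛgu].

[levɛgu]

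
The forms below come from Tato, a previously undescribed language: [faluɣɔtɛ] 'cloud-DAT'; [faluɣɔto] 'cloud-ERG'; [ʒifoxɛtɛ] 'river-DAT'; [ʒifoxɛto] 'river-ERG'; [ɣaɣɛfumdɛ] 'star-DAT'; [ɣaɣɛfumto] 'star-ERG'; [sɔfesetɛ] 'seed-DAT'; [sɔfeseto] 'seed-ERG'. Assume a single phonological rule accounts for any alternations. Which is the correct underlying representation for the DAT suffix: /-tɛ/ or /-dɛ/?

/-dɛ/

The DAT morpheme has two allomorphs, [-dɛ] and [-tɛ].
By contrast the ERG suffix keeps its initial [t] throughout — that segment must be underlying.
So the underlying form is /-dɛ/, and voiced stops become voiceless after a vowel.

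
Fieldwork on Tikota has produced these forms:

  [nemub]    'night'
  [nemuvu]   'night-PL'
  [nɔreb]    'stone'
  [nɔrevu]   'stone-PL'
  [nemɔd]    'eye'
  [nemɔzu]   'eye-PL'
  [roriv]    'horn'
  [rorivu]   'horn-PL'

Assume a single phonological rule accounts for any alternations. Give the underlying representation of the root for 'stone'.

/nɔreb/

'stone' shows [b] ~ [v] at the end of the stem ([nɔreb] vs [nɔrevu]).
Compare 'horn', with invariant [v] in [roriv] and [rorivu]: an analysis with underlying /v/ and a rule producing [b] in isolation would wrongly predict alternation here too.
Therefore /b/ is basic and [v] is derived by intervocalic spirantization (voiced stops become fricatives between vowels).
So 'stone' = /nɔreb/.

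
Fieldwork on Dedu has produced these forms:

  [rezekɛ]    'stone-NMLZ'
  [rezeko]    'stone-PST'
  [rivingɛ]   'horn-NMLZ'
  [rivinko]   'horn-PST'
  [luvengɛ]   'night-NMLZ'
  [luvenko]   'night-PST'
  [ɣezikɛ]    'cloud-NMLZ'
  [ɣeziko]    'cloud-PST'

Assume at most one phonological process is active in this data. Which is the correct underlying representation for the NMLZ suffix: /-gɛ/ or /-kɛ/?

/-gɛ/

The NMLZ suffix surfaces as [-gɛ] and [-kɛ], depending on the final segment of the stem.
By contrast the PST suffix keeps its initial [k] throughout — that segment must be underlying.
The NMLZ suffix is therefore /-gɛ/ underlyingly, with post-vocalic devoicing: voiced stops become voiceless after a vowel.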